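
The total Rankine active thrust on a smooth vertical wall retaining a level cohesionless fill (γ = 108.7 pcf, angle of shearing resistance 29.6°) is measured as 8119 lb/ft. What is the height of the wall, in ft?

21.0 ft

K_a = 0.3387. P_a = ½ K_a γ H² ⇒ H = √(2P_a/(K_a γ)).
H = √(2×8119/(0.3387×108.7)) = 21.00 ft.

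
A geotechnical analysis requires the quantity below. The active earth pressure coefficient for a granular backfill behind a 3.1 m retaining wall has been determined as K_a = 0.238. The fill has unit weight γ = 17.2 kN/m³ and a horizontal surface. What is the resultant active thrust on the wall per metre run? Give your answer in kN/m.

P = ½ K_a γ H² = 0.5 × 0.238 × 17.2 × 3.1² = 19.67 kN/m.

19.7 kN/m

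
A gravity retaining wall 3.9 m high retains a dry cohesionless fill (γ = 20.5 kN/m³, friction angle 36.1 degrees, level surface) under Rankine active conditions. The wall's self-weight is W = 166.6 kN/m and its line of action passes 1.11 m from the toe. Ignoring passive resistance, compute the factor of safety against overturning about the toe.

K_a = tan²(45° − 36.1°/2) = 0.2585.
P_a = ½K_aγH² = 0.5×0.2585×20.5×3.9² = 40.30 kN/m, acting at H/3 = 1.300 m above the base.
Overturning moment M_o = P_a × H/3 = 40.30 × 1.300 = 52.39.
Resisting moment M_r = W × 1.11 = 166.6 × 1.11 = 184.9.
FS_overturning = M_r/M_o = 184.9/52.39 = 3.530.

3.53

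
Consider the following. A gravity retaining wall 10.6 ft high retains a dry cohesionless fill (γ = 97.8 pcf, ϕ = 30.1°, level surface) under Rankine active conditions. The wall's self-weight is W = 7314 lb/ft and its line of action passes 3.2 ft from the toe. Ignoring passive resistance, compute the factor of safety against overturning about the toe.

3.63

K_a = tan²(45° − 30.1°/2) = 0.3320.
P_a = ½K_aγH² = 0.5×0.3320×97.8×10.6² = 1824 lb/ft, acting at H/3 = 3.533 ft above the base.
Overturning moment M_o = P_a × H/3 = 1824 × 3.533 = 6445.
Resisting moment M_r = W × 3.2 = 7314 × 3.2 = 23400.
FS_overturning = M_r/M_o = 23400/6445 = 3.631.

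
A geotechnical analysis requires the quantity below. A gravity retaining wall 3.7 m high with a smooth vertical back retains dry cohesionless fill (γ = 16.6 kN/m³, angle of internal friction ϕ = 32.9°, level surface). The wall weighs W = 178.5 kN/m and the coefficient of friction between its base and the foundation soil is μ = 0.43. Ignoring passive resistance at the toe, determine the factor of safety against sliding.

2.28

K_a = tan²(45° − 32.9°/2) = 0.2960.
P_a = ½K_aγH² = 0.5×0.2960×16.6×3.7² = 33.64 kN/m, acting at H/3 = 1.233 m above the base.
FS_sliding = μW / P_a = 0.43×178.5 / 33.64 = 2.282.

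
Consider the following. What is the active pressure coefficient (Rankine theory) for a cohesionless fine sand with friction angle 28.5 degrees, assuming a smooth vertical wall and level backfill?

K_a = (1 − sin φ)/(1 + sin φ) = (1 − sin 28.5°)/(1 + sin 28.5°) = 0.3540.

0.354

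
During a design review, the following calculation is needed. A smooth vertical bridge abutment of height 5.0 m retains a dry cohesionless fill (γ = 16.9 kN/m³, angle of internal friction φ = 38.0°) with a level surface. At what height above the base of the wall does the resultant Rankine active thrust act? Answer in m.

K_a = 0.2379.
The pressure distribution is triangular, so the resultant acts at H/3 above the base = 5.0/3 = 1.667 m.

1.67 m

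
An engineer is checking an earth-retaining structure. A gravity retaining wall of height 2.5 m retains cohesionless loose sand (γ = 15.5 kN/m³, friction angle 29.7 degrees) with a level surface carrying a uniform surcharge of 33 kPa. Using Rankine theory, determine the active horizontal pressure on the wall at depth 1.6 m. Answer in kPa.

K_a = (1 − sin φ)/(1 + sin φ) = 0.3374.
σ_v = γz + q = 15.5 × 1.6 + 33 = 57.80 kPa.
σ_h = K_a σ_v = 0.3374 × 57.80 = 19.50 kPa.

19.5 kPa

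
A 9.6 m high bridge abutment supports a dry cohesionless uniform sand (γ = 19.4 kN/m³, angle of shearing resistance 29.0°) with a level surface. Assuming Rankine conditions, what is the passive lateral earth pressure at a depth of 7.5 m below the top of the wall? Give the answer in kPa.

K_p = (1 + sin φ)/(1 − sin φ) = 2.882.
σ_h = K_p γ z = 2.882 × 19.4 × 7.5 = 419.3 kPa.

419 kPa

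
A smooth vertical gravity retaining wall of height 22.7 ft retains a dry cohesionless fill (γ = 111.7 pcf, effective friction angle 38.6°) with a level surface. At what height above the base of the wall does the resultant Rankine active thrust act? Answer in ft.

7.57 ft

K_a = 0.2316.
The pressure distribution is triangular, so the resultant acts at H/3 above the base = 22.7/3 = 7.567 ft.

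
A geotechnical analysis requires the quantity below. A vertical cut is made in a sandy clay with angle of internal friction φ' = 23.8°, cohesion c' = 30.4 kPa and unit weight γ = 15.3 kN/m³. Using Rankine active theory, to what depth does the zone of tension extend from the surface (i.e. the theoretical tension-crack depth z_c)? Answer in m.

6.10 m

K_a = tan²(45° − 23.8°/2) = 0.4250; √K_a = 0.6519.
The active pressure is zero where K_a γ z = 2c√K_a, so z_c = 2c/(γ√K_a) = 2×30.4/(15.3×0.6519) = 6.096 m.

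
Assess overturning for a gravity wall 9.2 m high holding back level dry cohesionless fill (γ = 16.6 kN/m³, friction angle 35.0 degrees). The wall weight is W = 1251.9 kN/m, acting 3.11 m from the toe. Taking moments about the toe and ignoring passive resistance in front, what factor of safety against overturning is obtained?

K_a = tan²(45° − 35.0°/2) = 0.2710.
P_a = ½K_aγH² = 0.5×0.2710×16.6×9.2² = 190.4 kN/m, acting at H/3 = 3.067 m above the base.
Overturning moment M_o = P_a × H/3 = 190.4 × 3.067 = 583.8.
Resisting moment M_r = W × 3.11 = 1251.9 × 3.11 = 3893.
FS_overturning = M_r/M_o = 3893/583.8 = 6.669.

6.67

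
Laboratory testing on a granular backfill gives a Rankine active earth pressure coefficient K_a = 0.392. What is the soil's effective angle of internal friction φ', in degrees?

25.9°

K_a = tan²(45° − φ/2) ⇒ 45° − φ/2 = arctan(√0.392) = 32.05°.
φ = 2(45° − 32.05°) = 25.90°.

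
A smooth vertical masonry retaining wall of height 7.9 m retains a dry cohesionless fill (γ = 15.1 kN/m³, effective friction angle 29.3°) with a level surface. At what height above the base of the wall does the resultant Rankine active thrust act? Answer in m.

2.63 m

K_a = 0.3428.
The pressure distribution is triangular, so the resultant acts at H/3 above the base = 7.9/3 = 2.633 m.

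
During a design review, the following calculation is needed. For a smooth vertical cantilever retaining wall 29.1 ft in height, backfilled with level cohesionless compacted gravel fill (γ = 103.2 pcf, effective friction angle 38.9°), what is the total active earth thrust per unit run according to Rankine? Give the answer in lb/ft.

K_a = tan²(45° − φ/2) = 0.2285.
P_a = ½ K_a γ H² = 0.5 × 0.2285 × 103.2 × 29.1² = 9986 lb/ft.

9990 lb/ft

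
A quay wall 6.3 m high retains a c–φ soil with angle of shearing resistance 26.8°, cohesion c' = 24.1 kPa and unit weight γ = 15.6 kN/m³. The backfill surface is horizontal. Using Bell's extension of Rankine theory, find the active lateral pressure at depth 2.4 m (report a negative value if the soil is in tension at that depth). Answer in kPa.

K_a = (1 − sin φ)/(1 + sin φ) = 0.3785.
σ_a = K_a γ z − 2c√K_a = 0.3785×15.6×2.4 − 2×24.1×0.6152 = -15.48 kPa.

-15.5 kPa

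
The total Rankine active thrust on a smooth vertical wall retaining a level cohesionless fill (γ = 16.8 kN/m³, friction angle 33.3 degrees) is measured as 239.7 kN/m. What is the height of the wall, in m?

K_a = 0.2911. P_a = ½ K_a γ H² ⇒ H = √(2P_a/(K_a γ)).
H = √(2×239.7/(0.2911×16.8)) = 9.900 m.

9.90 m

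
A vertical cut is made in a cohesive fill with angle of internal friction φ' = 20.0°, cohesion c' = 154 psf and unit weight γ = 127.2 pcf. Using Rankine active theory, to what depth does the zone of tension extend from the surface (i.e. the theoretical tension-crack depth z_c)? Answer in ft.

K_a = tan²(45° − 20.0°/2) = 0.4903; √K_a = 0.7002.
The active pressure is zero where K_a γ z = 2c√K_a, so z_c = 2c/(γ√K_a) = 2×154/(127.2×0.7002) = 3.458 ft.

3.46 ft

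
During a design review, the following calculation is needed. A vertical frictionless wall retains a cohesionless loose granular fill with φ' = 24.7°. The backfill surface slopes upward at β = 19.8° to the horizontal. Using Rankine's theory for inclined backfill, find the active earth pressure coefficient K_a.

0.553

K_a = cos β · (cos β − √(cos²β − cos²φ)) / (cos β + √(cos²β − cos²φ)).
cos β = 0.9409, cos φ = 0.9085, √(cos²β − cos²φ) = 0.2447.
K_a = 0.9409 × (0.9409 − 0.2447)/(0.9409 + 0.2447) = 0.5525.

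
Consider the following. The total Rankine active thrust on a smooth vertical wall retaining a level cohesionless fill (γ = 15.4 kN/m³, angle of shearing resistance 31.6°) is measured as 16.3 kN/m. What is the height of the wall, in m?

K_a = 0.3123. P_a = ½ K_a γ H² ⇒ H = √(2P_a/(K_a γ)).
H = √(2×16.3/(0.3123×15.4)) = 2.603 m.

2.60 m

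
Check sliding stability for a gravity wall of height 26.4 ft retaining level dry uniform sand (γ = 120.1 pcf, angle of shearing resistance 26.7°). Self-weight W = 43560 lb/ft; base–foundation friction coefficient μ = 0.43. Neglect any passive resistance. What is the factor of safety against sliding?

K_a = tan²(45° − 26.7°/2) = 0.3800.
P_a = ½K_aγH² = 0.5×0.3800×120.1×26.4² = 15900 lb/ft, acting at H/3 = 8.800 ft above the base.
FS_sliding = μW / P_a = 0.43×43560 / 15900 = 1.178.

1.18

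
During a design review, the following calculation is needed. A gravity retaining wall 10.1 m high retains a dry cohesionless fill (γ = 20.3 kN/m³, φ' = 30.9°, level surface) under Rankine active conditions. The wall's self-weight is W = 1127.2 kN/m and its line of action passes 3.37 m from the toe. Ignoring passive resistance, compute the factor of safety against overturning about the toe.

K_a = tan²(45° − 30.9°/2) = 0.3214.
P_a = ½K_aγH² = 0.5×0.3214×20.3×10.1² = 332.8 kN/m, acting at H/3 = 3.367 m above the base.
Overturning moment M_o = P_a × H/3 = 332.8 × 3.367 = 1120.
Resisting moment M_r = W × 3.37 = 1127.2 × 3.37 = 3799.
FS_overturning = M_r/M_o = 3799/1120 = 3.391.

3.39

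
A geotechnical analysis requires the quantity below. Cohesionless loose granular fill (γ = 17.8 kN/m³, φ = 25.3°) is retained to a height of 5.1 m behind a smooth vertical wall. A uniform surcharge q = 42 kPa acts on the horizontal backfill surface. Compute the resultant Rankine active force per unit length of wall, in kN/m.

179 kN/m

K_a = tan²(45° − φ/2) = 0.4012.
Soil triangle: ½ K_a γ H² = 0.5×0.4012×17.8×5.1² = 92.87 kN/m.
Surcharge rectangle: K_a q H = 0.4012×42×5.1 = 85.93 kN/m.
Total = 92.87 + 85.93 = 178.8 kN/m.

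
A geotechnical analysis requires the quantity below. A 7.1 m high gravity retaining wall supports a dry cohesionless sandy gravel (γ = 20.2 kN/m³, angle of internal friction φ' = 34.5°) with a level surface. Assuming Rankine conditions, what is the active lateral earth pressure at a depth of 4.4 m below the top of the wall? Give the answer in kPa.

24.6 kPa

K_a = (1 − sin φ)/(1 + sin φ) = 0.2768.
σ_h = K_a γ z = 0.2768 × 20.2 × 4.4 = 24.60 kPa.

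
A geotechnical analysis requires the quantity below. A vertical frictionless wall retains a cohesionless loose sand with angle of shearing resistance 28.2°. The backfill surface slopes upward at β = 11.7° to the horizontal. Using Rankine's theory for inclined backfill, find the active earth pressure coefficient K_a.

K_a = cos β · (cos β − √(cos²β − cos²φ)) / (cos β + √(cos²β − cos²φ)).
cos β = 0.9792, cos φ = 0.8813, √(cos²β − cos²φ) = 0.4268.
K_a = 0.9792 × (0.9792 − 0.4268)/(0.9792 + 0.4268) = 0.3847.

0.385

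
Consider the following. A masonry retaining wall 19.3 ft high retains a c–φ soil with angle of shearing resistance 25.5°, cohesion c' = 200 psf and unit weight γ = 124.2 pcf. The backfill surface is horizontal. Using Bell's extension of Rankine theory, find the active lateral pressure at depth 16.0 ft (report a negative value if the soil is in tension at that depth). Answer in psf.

K_a = (1 − sin φ)/(1 + sin φ) = 0.3981.
σ_a = K_a γ z − 2c√K_a = 0.3981×124.2×16.0 − 2×200×0.6310 = 538.7 psf.

539 psf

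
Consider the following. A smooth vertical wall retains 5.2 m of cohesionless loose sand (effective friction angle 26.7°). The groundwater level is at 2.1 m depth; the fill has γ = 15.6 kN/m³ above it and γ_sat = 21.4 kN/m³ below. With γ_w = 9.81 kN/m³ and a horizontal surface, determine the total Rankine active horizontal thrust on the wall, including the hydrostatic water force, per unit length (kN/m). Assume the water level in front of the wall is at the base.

K_a = tan²(45° − φ/2) = 0.3800.
γ' = 21.4 − 9.81 = 11.59 kN/m³. Depth below WT = 3.1 m.
σ'_h at WT = K_a γ d_w = 12.45 kPa; at base = 12.45 + K_a γ' × 3.1 = 26.10 kPa.
P₁ (0–2.1 m) = ½×12.45×2.1 = 13.07. P₂ (2.1–5.2 m) = ½(12.45+26.10)×3.1 = 59.75.
P_w = ½ γ_w h₂² = 0.5×9.81×3.1² = 47.14. Total = 13.07+59.75+47.14 = 120.0 kN/m.

120 kN/m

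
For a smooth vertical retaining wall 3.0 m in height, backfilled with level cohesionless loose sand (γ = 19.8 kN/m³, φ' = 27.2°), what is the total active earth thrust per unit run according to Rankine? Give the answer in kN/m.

K_a = tan²(45° − φ/2) = 0.3726.
P_a = ½ K_a γ H² = 0.5 × 0.3726 × 19.8 × 3.0² = 33.20 kN/m.

33.2 kN/m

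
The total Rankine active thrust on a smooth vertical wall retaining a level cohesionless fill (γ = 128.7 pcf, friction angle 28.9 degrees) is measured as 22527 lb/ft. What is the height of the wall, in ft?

31.7 ft

K_a = 0.3484. P_a = ½ K_a γ H² ⇒ H = √(2P_a/(K_a γ)).
H = √(2×22527/(0.3484×128.7)) = 31.70 ft.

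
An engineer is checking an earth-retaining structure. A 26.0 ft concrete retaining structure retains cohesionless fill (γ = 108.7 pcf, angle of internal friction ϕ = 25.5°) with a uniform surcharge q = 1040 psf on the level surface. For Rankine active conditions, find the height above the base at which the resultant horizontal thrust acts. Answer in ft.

K_a = 0.3981.
Triangular part P₁ = ½K_aγH² = 14630 at H/3 = 8.667 ft; rectangular part P₂ = K_a q H = 10760 at H/2 = 13.00 ft.
ȳ = (P₁·8.667 + P₂·13.00)/(P₁+P₂) = 10.50 ft.

10.5 ft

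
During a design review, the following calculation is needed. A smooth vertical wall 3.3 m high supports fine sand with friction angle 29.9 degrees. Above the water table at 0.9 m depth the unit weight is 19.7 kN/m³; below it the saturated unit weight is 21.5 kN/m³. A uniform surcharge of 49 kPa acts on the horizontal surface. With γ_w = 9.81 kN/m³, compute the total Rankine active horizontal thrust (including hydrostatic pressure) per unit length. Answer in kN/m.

111 kN/m

K_a = tan²(45° − φ/2) = 0.3347.
γ' = 21.5 − 9.81 = 11.69 kN/m³. h₂ = H − d_w = 2.4 m.
σ'_h: at surface K_a·q = 16.40; at WT K_a(q+γd_w) = 22.33; at base K_a(q+γd_w+γ'h₂) = 31.72 kPa.
P₁ = ½(16.40+22.33)×0.9 = 17.43; P₂ = ½(22.33+31.72)×2.4 = 64.87; P_w = ½γ_w h₂² = 28.25.
Total = 17.43+64.87+28.25 = 110.5 kN/m.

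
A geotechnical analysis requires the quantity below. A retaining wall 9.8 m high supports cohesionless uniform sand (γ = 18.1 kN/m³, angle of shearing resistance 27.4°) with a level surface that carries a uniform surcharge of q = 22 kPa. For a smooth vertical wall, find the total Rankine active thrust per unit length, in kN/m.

K_a = tan²(45° − φ/2) = 0.3697.
Soil triangle: ½ K_a γ H² = 0.5×0.3697×18.1×9.8² = 321.3 kN/m.
Surcharge rectangle: K_a q H = 0.3697×22×9.8 = 79.70 kN/m.
Total = 321.3 + 79.70 = 401.0 kN/m.

401 kN/m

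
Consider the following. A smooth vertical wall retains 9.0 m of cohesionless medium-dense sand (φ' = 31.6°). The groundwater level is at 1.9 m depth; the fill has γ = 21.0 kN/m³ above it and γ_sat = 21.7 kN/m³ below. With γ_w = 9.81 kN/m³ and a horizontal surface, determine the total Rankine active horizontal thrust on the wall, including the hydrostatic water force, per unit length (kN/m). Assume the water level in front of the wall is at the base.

K_a = tan²(45° − φ/2) = 0.3123.
γ' = 21.7 − 9.81 = 11.89 kN/m³. Depth below WT = 7.1 m.
σ'_h at WT = K_a γ d_w = 12.46 kPa; at base = 12.46 + K_a γ' × 7.1 = 38.83 kPa.
P₁ (0–1.9 m) = ½×12.46×1.9 = 11.84. P₂ (1.9–9.0 m) = ½(12.46+38.83)×7.1 = 182.1.
P_w = ½ γ_w h₂² = 0.5×9.81×7.1² = 247.3. Total = 11.84+182.1+247.3 = 441.2 kN/m.

441 kN/m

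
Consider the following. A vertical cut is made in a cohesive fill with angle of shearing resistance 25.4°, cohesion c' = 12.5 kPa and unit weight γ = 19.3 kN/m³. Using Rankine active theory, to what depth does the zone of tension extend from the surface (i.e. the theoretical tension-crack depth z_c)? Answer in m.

K_a = tan²(45° − 25.4°/2) = 0.3996; √K_a = 0.6322.
The active pressure is zero where K_a γ z = 2c√K_a, so z_c = 2c/(γ√K_a) = 2×12.5/(19.3×0.6322) = 2.049 m.

2.05 m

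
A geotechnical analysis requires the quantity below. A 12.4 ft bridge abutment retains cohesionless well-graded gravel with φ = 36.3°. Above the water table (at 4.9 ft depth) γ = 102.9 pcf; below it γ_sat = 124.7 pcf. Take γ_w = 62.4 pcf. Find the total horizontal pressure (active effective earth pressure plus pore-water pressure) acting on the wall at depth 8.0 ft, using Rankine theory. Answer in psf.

K_a = (1 − sin φ)/(1 + sin φ) = 0.2563.
γ' = 124.7 − 62.4 = 62.30 pcf.
Effective vertical stress at 8.0 ft: σ'_v = 102.9×4.9 + 62.30×3.10 = 697.3 psf.
σ'_h = K_a σ'_v = 0.2563 × 697.3 = 178.7 psf; u = γ_w × 3.10 = 193.4 psf.
Total σ_h = 178.7 + 193.4 = 372.1 psf.

372 psf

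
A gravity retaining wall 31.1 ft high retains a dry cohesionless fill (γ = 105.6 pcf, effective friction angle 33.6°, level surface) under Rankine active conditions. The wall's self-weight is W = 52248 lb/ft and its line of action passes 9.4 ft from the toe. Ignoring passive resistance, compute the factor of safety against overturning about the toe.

K_a = tan²(45° − 33.6°/2) = 0.2875.
P_a = ½K_aγH² = 0.5×0.2875×105.6×31.1² = 14680 lb/ft, acting at H/3 = 10.37 ft above the base.
Overturning moment M_o = P_a × H/3 = 14680 × 10.37 = 152200.
Resisting moment M_r = W × 9.4 = 52248 × 9.4 = 491100.
FS_overturning = M_r/M_o = 491100/152200 = 3.227.

3.23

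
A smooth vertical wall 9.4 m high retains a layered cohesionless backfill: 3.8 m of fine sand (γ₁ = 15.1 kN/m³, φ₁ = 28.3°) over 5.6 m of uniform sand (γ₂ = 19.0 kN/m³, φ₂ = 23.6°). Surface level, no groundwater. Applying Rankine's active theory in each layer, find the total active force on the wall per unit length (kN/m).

304 kN/m

K_a1 = tan²(45°−28.3°/2) = 0.3568; K_a2 = tan²(45°−23.6°/2) = 0.4282.
Layer 1: σ at base = K_a1 γ₁ h₁ = 20.47 kPa; P₁ = ½×20.47×3.8 = 38.90.
Layer 2: σ_v at top = γ₁h₁ = 57.38; σ_h top = K_a2×57.38 = 24.57; σ_h base = K_a2×(57.38+19.0×5.6) = 70.13.
P₂ = ½(24.57+70.13)×5.6 = 265.2. Total P_a = 38.90+265.2 = 304.1 kN/m.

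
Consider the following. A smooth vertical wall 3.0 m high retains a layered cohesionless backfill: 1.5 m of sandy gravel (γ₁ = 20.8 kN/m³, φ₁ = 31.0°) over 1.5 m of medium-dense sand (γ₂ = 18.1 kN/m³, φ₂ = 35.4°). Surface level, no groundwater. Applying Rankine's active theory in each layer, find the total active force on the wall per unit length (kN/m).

25.4 kN/m

K_a1 = tan²(45°−31.0°/2) = 0.3201; K_a2 = tan²(45°−35.4°/2) = 0.2664.
Layer 1: σ at base = K_a1 γ₁ h₁ = 9.987 kPa; P₁ = ½×9.987×1.5 = 7.490.
Layer 2: σ_v at top = γ₁h₁ = 31.20; σ_h top = K_a2×31.20 = 8.312; σ_h base = K_a2×(31.20+18.1×1.5) = 15.54.
P₂ = ½(8.312+15.54)×1.5 = 17.89. Total P_a = 7.490+17.89 = 25.38 kN/m.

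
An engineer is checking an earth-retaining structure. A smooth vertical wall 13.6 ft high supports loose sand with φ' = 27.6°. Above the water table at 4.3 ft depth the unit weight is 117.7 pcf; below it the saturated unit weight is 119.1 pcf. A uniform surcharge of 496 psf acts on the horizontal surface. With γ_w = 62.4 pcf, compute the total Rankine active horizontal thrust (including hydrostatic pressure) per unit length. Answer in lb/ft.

K_a = tan²(45° − φ/2) = 0.3668.
γ' = 119.1 − 62.4 = 56.70 pcf. h₂ = H − d_w = 9.3 ft.
σ'_h: at surface K_a·q = 181.9; at WT K_a(q+γd_w) = 367.6; at base K_a(q+γd_w+γ'h₂) = 561.0 psf.
P₁ = ½(181.9+367.6)×4.3 = 1181; P₂ = ½(367.6+561.0)×9.3 = 4318; P_w = ½γ_w h₂² = 2698.
Total = 1181+4318+2698 = 8197 lb/ft.

8200 lb/ft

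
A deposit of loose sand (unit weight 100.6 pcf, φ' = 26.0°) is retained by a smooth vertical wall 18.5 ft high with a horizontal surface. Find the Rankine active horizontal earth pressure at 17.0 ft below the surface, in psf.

668 psf

K_a = (1 − sin φ)/(1 + sin φ) = 0.3905.
σ_h = K_a γ z = 0.3905 × 100.6 × 17.0 = 667.8 psf.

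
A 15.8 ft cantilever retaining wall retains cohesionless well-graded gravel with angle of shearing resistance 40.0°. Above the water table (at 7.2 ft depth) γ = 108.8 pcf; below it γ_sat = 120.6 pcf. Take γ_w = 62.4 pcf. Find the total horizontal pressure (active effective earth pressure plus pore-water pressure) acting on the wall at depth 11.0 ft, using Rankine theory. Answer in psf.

K_a = (1 − sin φ)/(1 + sin φ) = 0.2174.
γ' = 120.6 − 62.4 = 58.20 pcf.
Effective vertical stress at 11.0 ft: σ'_v = 108.8×7.2 + 58.20×3.80 = 1005 psf.
σ'_h = K_a σ'_v = 0.2174 × 1005 = 218.4 psf; u = γ_w × 3.80 = 237.1 psf.
Total σ_h = 218.4 + 237.1 = 455.5 psf.

456 psf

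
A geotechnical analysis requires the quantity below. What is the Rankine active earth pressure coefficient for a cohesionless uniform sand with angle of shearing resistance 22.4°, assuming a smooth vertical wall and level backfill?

0.448

K_a = tan²(45° − φ/2) = tan²(33.80°) = 0.4482.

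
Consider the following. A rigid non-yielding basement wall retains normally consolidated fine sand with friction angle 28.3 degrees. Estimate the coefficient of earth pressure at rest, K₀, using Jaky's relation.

K₀ = 1 − sin φ' = 1 − sin 28.3° = 0.5259.

0.526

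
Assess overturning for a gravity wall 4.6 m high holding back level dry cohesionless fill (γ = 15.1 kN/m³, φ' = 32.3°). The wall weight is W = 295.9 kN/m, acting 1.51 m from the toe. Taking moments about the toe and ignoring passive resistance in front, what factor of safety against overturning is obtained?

K_a = tan²(45° − 32.3°/2) = 0.3035.
P_a = ½K_aγH² = 0.5×0.3035×15.1×4.6² = 48.48 kN/m, acting at H/3 = 1.533 m above the base.
Overturning moment M_o = P_a × H/3 = 48.48 × 1.533 = 74.34.
Resisting moment M_r = W × 1.51 = 295.9 × 1.51 = 446.8.
FS_overturning = M_r/M_o = 446.8/74.34 = 6.010.

6.01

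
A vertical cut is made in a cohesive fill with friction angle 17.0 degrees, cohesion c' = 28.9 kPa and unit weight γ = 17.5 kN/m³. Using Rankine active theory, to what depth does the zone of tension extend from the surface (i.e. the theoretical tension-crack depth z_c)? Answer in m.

K_a = tan²(45° − 17.0°/2) = 0.5475; √K_a = 0.7400.
The active pressure is zero where K_a γ z = 2c√K_a, so z_c = 2c/(γ√K_a) = 2×28.9/(17.5×0.7400) = 4.464 m.

4.46 m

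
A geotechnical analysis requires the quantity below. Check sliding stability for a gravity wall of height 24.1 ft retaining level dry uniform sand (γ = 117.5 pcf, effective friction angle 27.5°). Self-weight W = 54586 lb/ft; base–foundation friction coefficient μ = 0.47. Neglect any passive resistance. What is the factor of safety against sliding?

2.04

K_a = tan²(45° − 27.5°/2) = 0.3682.
P_a = ½K_aγH² = 0.5×0.3682×117.5×24.1² = 12560 lb/ft, acting at H/3 = 8.033 ft above the base.
FS_sliding = μW / P_a = 0.47×54586 / 12560 = 2.042.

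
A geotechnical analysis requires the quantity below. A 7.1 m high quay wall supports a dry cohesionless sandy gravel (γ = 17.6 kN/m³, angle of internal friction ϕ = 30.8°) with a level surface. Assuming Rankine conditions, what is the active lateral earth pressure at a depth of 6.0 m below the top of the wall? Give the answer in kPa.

34.1 kPa

K_a = (1 − sin φ)/(1 + sin φ) = 0.3227.
σ_h = K_a γ z = 0.3227 × 17.6 × 6.0 = 34.08 kPa.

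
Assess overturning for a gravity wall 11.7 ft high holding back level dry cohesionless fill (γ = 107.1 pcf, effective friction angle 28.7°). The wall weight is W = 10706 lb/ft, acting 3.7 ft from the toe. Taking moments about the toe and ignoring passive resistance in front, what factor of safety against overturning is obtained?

K_a = tan²(45° − 28.7°/2) = 0.3511.
P_a = ½K_aγH² = 0.5×0.3511×107.1×11.7² = 2574 lb/ft, acting at H/3 = 3.900 ft above the base.
Overturning moment M_o = P_a × H/3 = 2574 × 3.900 = 10040.
Resisting moment M_r = W × 3.7 = 10706 × 3.7 = 39610.
FS_overturning = M_r/M_o = 39610/10040 = 3.946.

3.95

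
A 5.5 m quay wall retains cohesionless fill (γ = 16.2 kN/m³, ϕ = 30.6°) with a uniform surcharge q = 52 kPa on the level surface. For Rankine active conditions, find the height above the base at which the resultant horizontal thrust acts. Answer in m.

2.33 m

K_a = 0.3253.
Triangular part P₁ = ½K_aγH² = 79.72 at H/3 = 1.833 m; rectangular part P₂ = K_a q H = 93.05 at H/2 = 2.750 m.
ȳ = (P₁·1.833 + P₂·2.750)/(P₁+P₂) = 2.327 m.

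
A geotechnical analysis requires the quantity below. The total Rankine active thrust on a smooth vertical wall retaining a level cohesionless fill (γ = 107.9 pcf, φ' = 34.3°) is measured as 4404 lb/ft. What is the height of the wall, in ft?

17.1 ft

K_a = 0.2792. P_a = ½ K_a γ H² ⇒ H = √(2P_a/(K_a γ)).
H = √(2×4404/(0.2792×107.9)) = 17.10 ft.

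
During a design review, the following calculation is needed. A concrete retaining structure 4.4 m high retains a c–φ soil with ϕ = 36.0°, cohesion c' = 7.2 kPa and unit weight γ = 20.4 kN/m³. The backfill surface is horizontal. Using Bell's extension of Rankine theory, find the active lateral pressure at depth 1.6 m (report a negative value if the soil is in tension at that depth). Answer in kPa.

1.14 kPa

K_a = (1 − sin φ)/(1 + sin φ) = 0.2596.
σ_a = K_a γ z − 2c√K_a = 0.2596×20.4×1.6 − 2×7.2×0.5095 = 1.137 kPa.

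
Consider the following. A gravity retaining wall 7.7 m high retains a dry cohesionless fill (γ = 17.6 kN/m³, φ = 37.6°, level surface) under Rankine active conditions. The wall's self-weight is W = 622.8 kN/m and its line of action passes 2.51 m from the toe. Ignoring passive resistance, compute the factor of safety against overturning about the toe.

K_a = tan²(45° − 37.6°/2) = 0.2421.
P_a = ½K_aγH² = 0.5×0.2421×17.6×7.7² = 126.3 kN/m, acting at H/3 = 2.567 m above the base.
Overturning moment M_o = P_a × H/3 = 126.3 × 2.567 = 324.2.
Resisting moment M_r = W × 2.51 = 622.8 × 2.51 = 1563.
FS_overturning = M_r/M_o = 1563/324.2 = 4.821.

4.82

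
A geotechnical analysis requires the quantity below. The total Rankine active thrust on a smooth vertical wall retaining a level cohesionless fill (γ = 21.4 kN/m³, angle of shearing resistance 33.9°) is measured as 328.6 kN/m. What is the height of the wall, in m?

10.4 m

K_a = 0.2839. P_a = ½ K_a γ H² ⇒ H = √(2P_a/(K_a γ)).
H = √(2×328.6/(0.2839×21.4)) = 10.40 m.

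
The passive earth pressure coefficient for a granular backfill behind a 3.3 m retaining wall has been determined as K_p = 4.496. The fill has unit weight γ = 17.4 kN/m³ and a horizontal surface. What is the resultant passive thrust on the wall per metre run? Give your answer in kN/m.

426 kN/m

P = ½ K_p γ H² = 0.5 × 4.496 × 17.4 × 3.3² = 426.0 kN/m.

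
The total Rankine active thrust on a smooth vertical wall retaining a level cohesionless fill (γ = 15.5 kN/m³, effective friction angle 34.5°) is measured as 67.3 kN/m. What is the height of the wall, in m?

K_a = 0.2768. P_a = ½ K_a γ H² ⇒ H = √(2P_a/(K_a γ)).
H = √(2×67.3/(0.2768×15.5)) = 5.601 m.

5.60 m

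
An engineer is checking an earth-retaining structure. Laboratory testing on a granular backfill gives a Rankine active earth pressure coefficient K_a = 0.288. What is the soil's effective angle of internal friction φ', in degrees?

K_a = tan²(45° − φ/2) ⇒ 45° − φ/2 = arctan(√0.288) = 28.22°.
φ = 2(45° − 28.22°) = 33.56°.

33.6°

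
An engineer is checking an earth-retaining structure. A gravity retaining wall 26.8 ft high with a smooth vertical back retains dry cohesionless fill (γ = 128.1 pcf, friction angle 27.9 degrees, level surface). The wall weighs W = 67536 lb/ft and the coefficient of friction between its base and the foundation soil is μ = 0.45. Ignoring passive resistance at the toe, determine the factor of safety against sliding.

1.82

K_a = tan²(45° − 27.9°/2) = 0.3625.
P_a = ½K_aγH² = 0.5×0.3625×128.1×26.8² = 16670 lb/ft, acting at H/3 = 8.933 ft above the base.
FS_sliding = μW / P_a = 0.45×67536 / 16670 = 1.823.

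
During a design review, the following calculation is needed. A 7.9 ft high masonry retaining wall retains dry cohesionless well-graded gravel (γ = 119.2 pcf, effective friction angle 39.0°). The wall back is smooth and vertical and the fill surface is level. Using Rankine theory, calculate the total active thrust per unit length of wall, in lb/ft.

846 lb/ft

K_a = tan²(45° − φ/2) = 0.2275.
P_a = ½ K_a γ H² = 0.5 × 0.2275 × 119.2 × 7.9² = 846.2 lb/ft.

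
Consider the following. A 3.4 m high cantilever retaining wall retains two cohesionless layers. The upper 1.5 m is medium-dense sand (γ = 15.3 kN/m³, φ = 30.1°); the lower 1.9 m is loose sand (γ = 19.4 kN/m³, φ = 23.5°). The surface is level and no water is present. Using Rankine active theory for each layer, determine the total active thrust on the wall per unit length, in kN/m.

39.5 kN/m

K_a1 = tan²(45°−30.1°/2) = 0.3320; K_a2 = tan²(45°−23.5°/2) = 0.4298.
Layer 1: σ at base = K_a1 γ₁ h₁ = 7.619 kPa; P₁ = ½×7.619×1.5 = 5.714.
Layer 2: σ_v at top = γ₁h₁ = 22.95; σ_h top = K_a2×22.95 = 9.865; σ_h base = K_a2×(22.95+19.4×1.9) = 25.71.
P₂ = ½(9.865+25.71)×1.9 = 33.80. Total P_a = 5.714+33.80 = 39.51 kN/m.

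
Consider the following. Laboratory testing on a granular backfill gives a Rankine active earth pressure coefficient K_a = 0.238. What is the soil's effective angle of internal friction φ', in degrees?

38.0°

K_a = tan²(45° − φ/2) ⇒ 45° − φ/2 = arctan(√0.238) = 26.01°.
φ = 2(45° − 26.01°) = 37.99°.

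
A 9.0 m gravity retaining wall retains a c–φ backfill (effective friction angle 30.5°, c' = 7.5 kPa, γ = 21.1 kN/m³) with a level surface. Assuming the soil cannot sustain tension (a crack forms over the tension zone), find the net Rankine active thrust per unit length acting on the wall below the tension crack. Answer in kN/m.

K_a = 0.3267; √K_a = 0.5715.
Tension-crack depth z_c = 2c/(γ√K_a) = 2×7.5/(21.1×0.5715) = 1.244 m.
σ_a at base = K_a γ H − 2c√K_a = 0.3267×21.1×9.0 − 2×7.5×0.5715 = 53.46 kPa.
P_a = ½ × 53.46 × (H − z_c) = 0.5×53.46×7.756 = 207.3 kN/m.

207 kN/m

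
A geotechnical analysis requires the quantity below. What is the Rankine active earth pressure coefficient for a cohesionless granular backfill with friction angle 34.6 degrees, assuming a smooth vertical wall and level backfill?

K_a = tan²(45° − φ/2) = tan²(27.70°) = 0.2756.

0.276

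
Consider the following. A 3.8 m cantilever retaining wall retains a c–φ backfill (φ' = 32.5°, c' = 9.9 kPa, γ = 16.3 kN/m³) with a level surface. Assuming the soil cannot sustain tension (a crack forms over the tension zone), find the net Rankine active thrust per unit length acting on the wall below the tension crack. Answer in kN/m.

6.17 kN/m

K_a = 0.3010; √K_a = 0.5486.
Tension-crack depth z_c = 2c/(γ√K_a) = 2×9.9/(16.3×0.5486) = 2.214 m.
σ_a at base = K_a γ H − 2c√K_a = 0.3010×16.3×3.8 − 2×9.9×0.5486 = 7.780 kPa.
P_a = ½ × 7.780 × (H − z_c) = 0.5×7.780×1.586 = 6.169 kN/m.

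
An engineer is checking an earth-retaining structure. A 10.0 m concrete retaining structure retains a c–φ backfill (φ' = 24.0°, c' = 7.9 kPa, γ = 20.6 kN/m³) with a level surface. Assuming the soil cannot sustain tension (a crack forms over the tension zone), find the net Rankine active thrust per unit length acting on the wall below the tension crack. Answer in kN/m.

K_a = 0.4217; √K_a = 0.6494.
Tension-crack depth z_c = 2c/(γ√K_a) = 2×7.9/(20.6×0.6494) = 1.181 m.
σ_a at base = K_a γ H − 2c√K_a = 0.4217×20.6×10.0 − 2×7.9×0.6494 = 76.62 kPa.
P_a = ½ × 76.62 × (H − z_c) = 0.5×76.62×8.819 = 337.8 kN/m.

338 kN/m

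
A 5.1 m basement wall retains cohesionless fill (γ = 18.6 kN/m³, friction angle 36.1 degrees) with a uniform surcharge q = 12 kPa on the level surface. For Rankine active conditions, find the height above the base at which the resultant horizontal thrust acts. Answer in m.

1.87 m

K_a = 0.2585.
Triangular part P₁ = ½K_aγH² = 62.53 at H/3 = 1.700 m; rectangular part P₂ = K_a q H = 15.82 at H/2 = 2.550 m.
ȳ = (P₁·1.700 + P₂·2.550)/(P₁+P₂) = 1.872 m.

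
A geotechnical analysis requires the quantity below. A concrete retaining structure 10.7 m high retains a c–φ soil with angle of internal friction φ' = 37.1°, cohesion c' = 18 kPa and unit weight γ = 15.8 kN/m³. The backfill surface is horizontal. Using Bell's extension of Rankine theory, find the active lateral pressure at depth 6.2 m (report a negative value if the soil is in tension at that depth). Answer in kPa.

K_a = (1 − sin φ)/(1 + sin φ) = 0.2475.
σ_a = K_a γ z − 2c√K_a = 0.2475×15.8×6.2 − 2×18×0.4975 = 6.335 kPa.

6.34 kPa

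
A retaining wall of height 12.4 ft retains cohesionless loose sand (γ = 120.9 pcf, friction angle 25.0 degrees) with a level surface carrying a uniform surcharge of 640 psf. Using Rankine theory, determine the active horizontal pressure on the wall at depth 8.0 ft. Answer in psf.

652 psf

K_a = (1 − sin φ)/(1 + sin φ) = 0.4059.
σ_v = γz + q = 120.9 × 8.0 + 640 = 1607 psf.
σ_h = K_a σ_v = 0.4059 × 1607 = 652.3 psf.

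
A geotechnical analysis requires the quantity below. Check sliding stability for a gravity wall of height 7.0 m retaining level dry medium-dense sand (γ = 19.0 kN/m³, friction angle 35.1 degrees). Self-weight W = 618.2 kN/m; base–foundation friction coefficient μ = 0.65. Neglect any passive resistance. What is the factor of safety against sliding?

3.20

K_a = tan²(45° − 35.1°/2) = 0.2698.
P_a = ½K_aγH² = 0.5×0.2698×19.0×7.0² = 125.6 kN/m, acting at H/3 = 2.333 m above the base.
FS_sliding = μW / P_a = 0.65×618.2 / 125.6 = 3.199.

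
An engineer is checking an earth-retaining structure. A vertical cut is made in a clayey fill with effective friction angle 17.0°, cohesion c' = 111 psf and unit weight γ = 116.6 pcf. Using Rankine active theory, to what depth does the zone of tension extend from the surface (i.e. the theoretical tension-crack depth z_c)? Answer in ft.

K_a = tan²(45° − 17.0°/2) = 0.5475; √K_a = 0.7400.
The active pressure is zero where K_a γ z = 2c√K_a, so z_c = 2c/(γ√K_a) = 2×111/(116.6×0.7400) = 2.573 ft.

2.57 ft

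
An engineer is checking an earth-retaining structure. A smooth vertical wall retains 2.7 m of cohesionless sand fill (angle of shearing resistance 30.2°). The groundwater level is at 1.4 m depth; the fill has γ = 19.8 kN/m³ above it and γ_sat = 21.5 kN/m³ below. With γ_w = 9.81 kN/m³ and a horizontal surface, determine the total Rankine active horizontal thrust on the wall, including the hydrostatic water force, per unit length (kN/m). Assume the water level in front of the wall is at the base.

K_a = tan²(45° − φ/2) = 0.3307.
γ' = 21.5 − 9.81 = 11.69 kN/m³. Depth below WT = 1.3 m.
σ'_h at WT = K_a γ d_w = 9.166 kPa; at base = 9.166 + K_a γ' × 1.3 = 14.19 kPa.
P₁ (0–1.4 m) = ½×9.166×1.4 = 6.416. P₂ (1.4–2.7 m) = ½(9.166+14.19)×1.3 = 15.18.
P_w = ½ γ_w h₂² = 0.5×9.81×1.3² = 8.289. Total = 6.416+15.18+8.289 = 29.89 kN/m.

29.9 kN/m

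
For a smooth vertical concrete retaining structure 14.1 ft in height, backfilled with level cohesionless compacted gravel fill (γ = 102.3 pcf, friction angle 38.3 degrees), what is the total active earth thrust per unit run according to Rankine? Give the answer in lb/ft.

K_a = tan²(45° − φ/2) = 0.2347.
P_a = ½ K_a γ H² = 0.5 × 0.2347 × 102.3 × 14.1² = 2387 lb/ft.

2390 lb/ft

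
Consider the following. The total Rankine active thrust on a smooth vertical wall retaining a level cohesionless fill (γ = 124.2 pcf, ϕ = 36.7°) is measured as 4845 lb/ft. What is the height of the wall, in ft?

K_a = 0.2519. P_a = ½ K_a γ H² ⇒ H = √(2P_a/(K_a γ)).
H = √(2×4845/(0.2519×124.2)) = 17.60 ft.

17.6 ft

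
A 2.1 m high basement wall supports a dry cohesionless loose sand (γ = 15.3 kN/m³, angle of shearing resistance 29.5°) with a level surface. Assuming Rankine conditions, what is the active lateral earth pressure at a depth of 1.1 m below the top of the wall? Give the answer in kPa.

K_a = (1 − sin φ)/(1 + sin φ) = 0.3401.
σ_h = K_a γ z = 0.3401 × 15.3 × 1.1 = 5.724 kPa.

5.72 kPa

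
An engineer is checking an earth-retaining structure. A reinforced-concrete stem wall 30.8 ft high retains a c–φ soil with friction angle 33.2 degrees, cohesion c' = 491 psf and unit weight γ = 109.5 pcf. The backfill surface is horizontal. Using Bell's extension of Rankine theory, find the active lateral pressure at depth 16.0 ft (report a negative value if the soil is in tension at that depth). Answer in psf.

-18.8 psf

K_a = (1 − sin φ)/(1 + sin φ) = 0.2924.
σ_a = K_a γ z − 2c√K_a = 0.2924×109.5×16.0 − 2×491×0.5407 = -18.76 psf.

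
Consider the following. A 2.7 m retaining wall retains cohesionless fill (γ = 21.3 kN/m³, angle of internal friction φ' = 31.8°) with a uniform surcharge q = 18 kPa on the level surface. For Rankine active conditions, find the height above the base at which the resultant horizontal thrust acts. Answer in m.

1.07 m

K_a = 0.3098.
Triangular part P₁ = ½K_aγH² = 24.05 at H/3 = 0.9000 m; rectangular part P₂ = K_a q H = 15.06 at H/2 = 1.350 m.
ȳ = (P₁·0.9000 + P₂·1.350)/(P₁+P₂) = 1.073 m.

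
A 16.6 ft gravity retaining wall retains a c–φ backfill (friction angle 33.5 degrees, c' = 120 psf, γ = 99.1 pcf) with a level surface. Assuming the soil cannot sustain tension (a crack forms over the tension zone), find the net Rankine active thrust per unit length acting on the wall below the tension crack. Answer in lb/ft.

K_a = 0.2887; √K_a = 0.5373.
Tension-crack depth z_c = 2c/(γ√K_a) = 2×120/(99.1×0.5373) = 4.507 ft.
σ_a at base = K_a γ H − 2c√K_a = 0.2887×99.1×16.6 − 2×120×0.5373 = 346.0 psf.
P_a = ½ × 346.0 × (H − z_c) = 0.5×346.0×12.09 = 2092 lb/ft.

2090 lb/ft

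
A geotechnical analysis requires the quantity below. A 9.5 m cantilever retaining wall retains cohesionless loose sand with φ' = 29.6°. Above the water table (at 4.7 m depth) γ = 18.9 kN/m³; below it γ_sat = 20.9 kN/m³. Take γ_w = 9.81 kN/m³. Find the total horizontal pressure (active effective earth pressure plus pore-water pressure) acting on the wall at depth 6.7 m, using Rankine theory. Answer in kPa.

57.2 kPa

K_a = (1 − sin φ)/(1 + sin φ) = 0.3387.
γ' = 20.9 − 9.81 = 11.09 kN/m³.
Effective vertical stress at 6.7 m: σ'_v = 18.9×4.7 + 11.09×2.00 = 111.0 kPa.
σ'_h = K_a σ'_v = 0.3387 × 111.0 = 37.60 kPa; u = γ_w × 2.00 = 19.62 kPa.
Total σ_h = 37.60 + 19.62 = 57.22 kPa.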